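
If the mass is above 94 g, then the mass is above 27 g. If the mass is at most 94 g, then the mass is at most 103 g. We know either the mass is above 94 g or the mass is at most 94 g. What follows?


Constructive dilemma: (P → Q) ∧ (R → S), P ∨ R ⊢ Q ∨ S
Premise 1: the mass is above 94 g → the mass is above 27 g
Premise 2: the mass is at most 94 g → the mass is at most 103 g
Premise 3: the mass is above 94 g ∨ the mass is at most 94 g
Case 1: Assuming the mass is above 94 g, then by Premise 1, the mass is above 27 g.
Case 2: Assuming the mass is at most 94 g, then by Premise 2, the mass is at most 103 g.
Since one of the mass is above 94 g or the mass is at most 94 g must hold, we get the mass is above 27 g or the mass is at most 103 g.

The mass is above 27 g or the mass is at most 103 g.


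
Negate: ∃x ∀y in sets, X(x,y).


Original: ∃x ∀y X(x,y)
Rule: ¬∀→∃, ¬∃→∀, negate predicate.
Negation: ∀x ∃y ¬X(x,y)

∀x ∃y ¬X(x,y)


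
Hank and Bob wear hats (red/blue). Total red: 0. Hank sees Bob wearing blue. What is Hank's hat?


Total red = 0, Bob = blue
Red accounted for: 0
Remaining for Hank: 0
Hank's hat is blue.

blue


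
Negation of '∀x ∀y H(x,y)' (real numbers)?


Original: ∀x ∀y H(x,y)
Rule: ¬∀→∃, ¬∃→∀, negate predicate.
Negation: ∃x ∃y ¬H(x,y)

∃x ∃y ¬H(x,y)


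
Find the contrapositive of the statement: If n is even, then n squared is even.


Original: If n is even, then n squared is even
Contrapositive: If ¬Q, then ¬P
Negate Q: not (n squared is even)
Negate P: not (n is even)

If not (n squared is even), then not (n is even).


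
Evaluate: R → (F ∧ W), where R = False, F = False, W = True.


R = False, F = False, W = True
Step 1: F ∧ W = False AND True = False
Step 2: R → (False): false only when R=True and consequent=False.
Result: True

True


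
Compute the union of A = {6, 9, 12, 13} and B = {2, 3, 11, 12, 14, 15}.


A = {6, 9, 12, 13}
B = {2, 3, 11, 12, 14, 15}
Operation: union
All elements combined: 2, 3, 6, 9, 11, 12, 13, 14, 15

{2, 3, 6, 9, 11, 12, 13, 14, 15}


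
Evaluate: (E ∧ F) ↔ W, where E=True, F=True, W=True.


E = True, F = True, W = True
Expression: (E ∧ F) ↔ W
Step 1: E ∧ F = True AND True = True
Step 2: (True) ↔ W = (True iff True) = True

True


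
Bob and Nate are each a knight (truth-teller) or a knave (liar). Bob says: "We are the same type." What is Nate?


Bob says: "We are the same type."
Case 1: Bob is a Knight (truth-teller)
  Statement is true → they ARE the same → Nate is also a Knight
Case 2: Bob is a Knave (liar)
  Statement is false → they are NOT the same → Nate is a Knight
In both cases, Nate is a Knight.

Knight


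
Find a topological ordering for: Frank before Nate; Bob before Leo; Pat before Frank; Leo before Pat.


Constraints: Frank before Nate; Bob before Leo; Pat before Frank; Leo before Pat
Method: repeatedly schedule the remaining task that has no remaining task required before it.
  Step 1: remaining {Pat, Nate, Bob, Frank, Leo}; every task except Bob still has a predecessor pending → schedule Bob.
  Step 2: remaining {Pat, Nate, Frank, Leo}; every task except Leo still has a predecessor pending → schedule Leo.
  Step 3: remaining {Pat, Nate, Frank}; every task except Pat still has a predecessor pending → schedule Pat.
  Step 4: remaining {Nate, Frank}; every task except Frank still has a predecessor pending → schedule Frank.
  Step 5: only Nate remains → schedule Nate.
Resulting order:

Bob → Leo → Pat → Frank → Nate


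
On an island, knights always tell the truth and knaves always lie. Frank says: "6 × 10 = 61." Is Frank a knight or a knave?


Statement: "6 × 10 = 61."
Actual: 6 × 10 = 60
Claimed: 61
Statement is FALSE → Frank lies → Knave

Knave


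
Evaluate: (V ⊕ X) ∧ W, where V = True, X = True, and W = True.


V = True, X = True, W = True
Step 1: V ⊕ X = True XOR True = False
Step 2: False ∧ W = False AND True = False
XOR true when exactly one of V,X is true; then AND with W.

False


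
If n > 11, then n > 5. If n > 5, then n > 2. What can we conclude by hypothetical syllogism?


Hypothetical syllogism: P → Q, Q → R ⊢ P → R
Premise 1: n > 11 → n > 5
Premise 2: n > 5 → n > 2
Chain the implications: the middle term (n > 5) links the two.
Conclusion: If n > 11, then n > 2.

If n > 11, then n > 2.


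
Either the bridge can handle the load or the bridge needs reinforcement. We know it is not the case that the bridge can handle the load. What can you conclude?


Disjunctive syllogism: P ∨ Q, ¬P ⊢ Q
Disjunction: the bridge can handle the load ∨ the bridge needs reinforcement
We know it is not the case that the bridge can handle the load.
By disjunctive syllogism, the other disjunct must be true.

The bridge needs reinforcement


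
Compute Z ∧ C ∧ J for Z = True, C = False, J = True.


Z = True, C = False, J = True
Step 1: Z ∧ C = True AND False = False
Step 2: (False) ∧ J = (False) AND True = False
AND is true only when ALL operands are true.

False


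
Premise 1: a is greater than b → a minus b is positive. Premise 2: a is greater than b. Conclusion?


Modus ponens: P → Q, P ⊢ Q
P: a is greater than b
Q: a minus b is positive
We have P → Q and P is true.
By modus ponens, Q must be true.

a minus b is positive


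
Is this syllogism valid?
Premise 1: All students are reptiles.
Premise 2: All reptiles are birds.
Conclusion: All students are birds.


Premise 1: All students are reptiles.
Premise 2: All reptiles are birds.
Conclusion: All students are birds.
Barbara syllogism (AAA-1): All A are B, All B are C → All A are C.
Middle term (reptiles) distributed in premise 2.

Valid


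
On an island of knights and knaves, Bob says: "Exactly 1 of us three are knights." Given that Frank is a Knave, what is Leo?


Bob claims exactly 1 knights among Bob, Frank, Leo.
Given: Frank is a Knave.

Case 1: Bob is a Knight (tells truth)
  Then exactly 1 of the three are knights.
  Counting Bob, Frank: 1 knight(s) so far. Need 0 more → Leo = Knave.
Case 2: Bob is a Knave (lies)
  Then the count is NOT 1.
  If Leo = Knight, count = 1 = 1 → claim would be true, contradicts lie.
  If Leo = Knave, count = 0 ≠ 1 → lie confirmed ✓

Leo is a Knave.

Knave


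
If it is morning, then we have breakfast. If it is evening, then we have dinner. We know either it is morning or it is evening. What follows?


Constructive dilemma: (P → Q) ∧ (R → S), P ∨ R ⊢ Q ∨ S
Premise 1: it is morning → we have breakfast
Premise 2: it is evening → we have dinner
Premise 3: it is morning ∨ it is evening
Case 1: Assuming it is morning, then by Premise 1, we have breakfast.
Case 2: Assuming it is evening, then by Premise 2, we have dinner.
Since one of it is morning or it is evening must hold, we get we have breakfast or we have dinner.

We have breakfast or we have dinner.


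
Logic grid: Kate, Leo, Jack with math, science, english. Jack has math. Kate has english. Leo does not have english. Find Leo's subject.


From clues:
  Jack → math
  Kate → english
By elimination, Leo gets the remaining.

science


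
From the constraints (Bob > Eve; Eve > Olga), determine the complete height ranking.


Constraints: Bob > Eve; Eve > Olga
Method: at each step, the next-highest is the one remaining person who never appears on the smaller side of a constraint between remaining people.
  Step 1: remaining {Bob, Eve, Olga}; on the smaller side: {Eve, Olga} → Bob is next (Bob > Eve).
  Step 2: remaining {Eve, Olga}; on the smaller side: {Olga} → Eve is next (Eve > Olga).
  Step 3: only Olga remains → lowest.
Final ranking (highest to lowest):

Bob > Eve > Olga


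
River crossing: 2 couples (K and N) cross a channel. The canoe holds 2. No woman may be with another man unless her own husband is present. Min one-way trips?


Label couples K and N.
1. WK+WN → (far: WK,WN; near: HK,HN)
2. WK ←   (far: WN; near: HK,HN,WK)
3. HK+HN → (far: HK,HN,WN; near: WK)
4. HK ←   (far: HN,WN; near: HK,WK)  — HK returns, since WK is alone on near bank
5. HK+WK → (far: all four; near: empty)
Every state respects the constraint.
Minimum trips = 5

5


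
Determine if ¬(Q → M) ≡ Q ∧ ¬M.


Expression 1: ¬(Q → M)
Expression 2: Q ∧ ¬M
Truth table (Q M | Expr1 Expr2):
  T T |   F     F
  T F |   T     T
  F T |   F     F
  F F |   F     F
All 4 rows agree, so the expressions are logically equivalent.

Yes


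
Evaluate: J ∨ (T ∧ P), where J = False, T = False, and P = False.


J = False, T = False, P = False
Step 1: T ∧ P = False AND False = False
Step 2: J ∨ False = False OR False = False
AND evaluated first (higher precedence); then OR applied.

False


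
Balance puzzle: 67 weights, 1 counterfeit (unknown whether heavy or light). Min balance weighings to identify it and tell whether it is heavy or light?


Let n = 67. 134 possibilities (n weights × lighter/heavier); each weighing has 3 outcomes.
Bound for k weighings: say the first weighing puts j weights on each pan. If it tips, the 2j weighed weights remain suspects (each with a known direction) and k-1 weighings give 3^(k-1) outcomes; 3^(k-1) is odd, so 2j ≤ 3^(k-1) - 1. If it balances, the n - 2j unweighed weights remain with direction unknown: 2(n - 2j) ≤ 3^(k-1) - 1 by the same parity argument. Adding, n ≤ (3^(k-1) - 1) + (3^(k-1) - 1)/2 = (3^k - 3)/2, and the classical three-group strategy achieves this (3 weights in 2 weighings, 12 in 3, 39 in 4, 120 in 5).
So we need the smallest k with (3^k - 3)/2 ≥ 67.
k = 4: (3^4 - 3)/2 = 39 < 67 ✗
k = 5: (3^5 - 3)/2 = 120 ≥ 67 ✓

5


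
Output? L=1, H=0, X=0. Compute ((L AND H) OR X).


L AND H = 1&0 = 0
0 OR 0 = 0

0


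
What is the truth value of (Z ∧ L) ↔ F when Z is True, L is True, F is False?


Z = True, L = True, F = False
Step 1: Z ∧ L = True AND True = True
Step 2: (True) ↔ F: true when both sides have same truth value.
Result: True ↔ False = False

False


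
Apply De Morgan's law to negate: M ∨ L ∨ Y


De Morgan's law: ¬(P ∨ Q ∨ R) ≡ ¬P ∧ ¬Q ∧ ¬R
¬(M ∨ L ∨ Y) = ¬M ∧ ¬L ∧ ¬Y

¬M ∧ ¬L ∧ ¬Y


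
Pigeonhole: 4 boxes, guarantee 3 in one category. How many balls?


Pigeonhole: to guarantee k in one of n categories, need (k-1)×n + 1.
k = 3, n = 4
Minimum = (3-1) × 4 + 1 = 2 × 4 + 1

9


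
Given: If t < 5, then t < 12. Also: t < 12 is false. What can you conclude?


Modus tollens: P → Q, ¬Q ⊢ ¬P
P: t < 5
Q: t < 12
We have P → Q and Q is false.
By modus tollens, P must be false.

It is not the case that t < 5


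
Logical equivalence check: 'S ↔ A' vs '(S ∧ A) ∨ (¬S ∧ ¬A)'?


Expression 1: S ↔ A
Expression 2: (S ∧ A) ∨ (¬S ∧ ¬A)
Truth table (S A | Expr1 Expr2):
  T T |   T     T
  T F |   F     F
  F T |   F     F
  F F |   T     T
All 4 rows agree, so the expressions are logically equivalent.

Yes


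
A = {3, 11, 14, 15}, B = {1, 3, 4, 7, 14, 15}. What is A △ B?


A = {3, 11, 14, 15}
B = {1, 3, 4, 7, 14, 15}
Operation: symmetric difference
In A only: [11], in B only: [1, 4, 7]

{1, 4, 7, 11}


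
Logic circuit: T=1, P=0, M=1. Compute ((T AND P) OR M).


T AND P = 1&0 = 0
0 OR 1 = 1

1


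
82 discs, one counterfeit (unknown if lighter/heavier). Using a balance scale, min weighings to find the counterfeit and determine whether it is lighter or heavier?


Let n = 82. 164 possibilities (n discs × lighter/heavier); each weighing has 3 outcomes.
Bound for k weighings: say the first weighing puts j discs on each pan. If it tips, the 2j weighed discs remain suspects (each with a known direction) and k-1 weighings give 3^(k-1) outcomes; 3^(k-1) is odd, so 2j ≤ 3^(k-1) - 1. If it balances, the n - 2j unweighed discs remain with direction unknown: 2(n - 2j) ≤ 3^(k-1) - 1 by the same parity argument. Adding, n ≤ (3^(k-1) - 1) + (3^(k-1) - 1)/2 = (3^k - 3)/2, and the classical three-group strategy achieves this (3 discs in 2 weighings, 12 in 3, 39 in 4, 120 in 5).
So we need the smallest k with (3^k - 3)/2 ≥ 82.
k = 4: (3^4 - 3)/2 = 39 < 82 ✗
k = 5: (3^5 - 3)/2 = 120 ≥ 82 ✓

5


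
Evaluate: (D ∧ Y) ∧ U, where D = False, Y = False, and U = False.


D = False, Y = False, U = False
Step 1: D ∧ Y = False AND False = False
Step 2: False ∧ U = False AND False = False
AND is true only when ALL operands are true.

False


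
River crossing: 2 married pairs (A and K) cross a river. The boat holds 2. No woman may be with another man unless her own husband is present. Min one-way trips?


Label couples A and K.
1. WA+WK → (far: WA,WK; near: HA,HK)
2. WA ←   (far: WK; near: HA,HK,WA)
3. HA+HK → (far: HA,HK,WK; near: WA)
4. HA ←   (far: HK,WK; near: HA,WA)  — HA returns, since WA is alone on near bank
5. HA+WA → (far: all four; near: empty)
Every state respects the constraint.
Minimum trips = 5

5


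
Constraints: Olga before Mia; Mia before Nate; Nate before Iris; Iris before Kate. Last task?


Constraints: Olga before Mia; Mia before Nate; Nate before Iris; Iris before Kate
The last task can have nothing scheduled after it, so it must never appear on the left of a 'before'.
Tasks appearing before some other task: Olga, Mia, Nate, Iris.
The only task not in that list is Kate → it is last.

Kate


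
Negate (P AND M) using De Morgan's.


De Morgan's law: ¬(P ∧ Q) ≡ ¬P ∨ ¬Q
¬(P ∧ M) = ¬P ∨ ¬M

¬P ∨ ¬M


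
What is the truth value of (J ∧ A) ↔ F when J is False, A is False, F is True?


J = False, A = False, F = True
Step 1: J ∧ A = False AND False = False
Step 2: (False) ↔ F: true when both sides have same truth value.
Result: False ↔ True = False

False


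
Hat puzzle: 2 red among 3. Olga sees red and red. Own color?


Total red = 2, seen red = 2
Own red = 2 - 2 = 0
Olga's hat is blue.

blue


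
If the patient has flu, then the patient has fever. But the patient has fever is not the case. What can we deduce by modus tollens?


Modus tollens: P → Q, ¬Q ⊢ ¬P
P: the patient has flu
Q: the patient has fever
We have P → Q and Q is false.
By modus tollens, P must be false.

It is not the case that the patient has flu


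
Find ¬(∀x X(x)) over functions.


Original: ∀x X(x)
Rule: ¬∀→∃, ¬∃→∀, negate predicate.
Negation: ∃x ¬X(x)

∃x ¬X(x)


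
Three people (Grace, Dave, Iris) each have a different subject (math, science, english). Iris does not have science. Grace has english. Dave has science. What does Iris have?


From clues:
  Dave → science
  Grace → english
By elimination, Iris gets the remaining.

math


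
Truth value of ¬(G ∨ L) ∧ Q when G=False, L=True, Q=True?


G = False, L = True, Q = True
Expression: ¬(G ∨ L) ∧ Q
Step 1: G ∨ L = False OR True = True
Step 2: ¬(G ∨ L) = NOT True = False
Step 3: (False) ∧ Q = False AND True = False

False


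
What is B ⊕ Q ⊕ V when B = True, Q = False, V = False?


B = True, Q = False, V = False
Step 1: B ⊕ Q = True XOR False = True
Step 2: True ⊕ V = True XOR False = True
XOR is true when an odd number of operands are true.

True


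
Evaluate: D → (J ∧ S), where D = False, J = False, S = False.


D = False, J = False, S = False
Step 1: J ∧ S = False AND False = False
Step 2: D → (False): false only when D=True and consequent=False.
Result: True

True


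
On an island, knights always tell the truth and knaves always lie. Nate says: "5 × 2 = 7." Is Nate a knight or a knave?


Statement: "5 × 2 = 7."
Actual: 5 × 2 = 10
Claimed: 7
Statement is FALSE → Nate lies → Knave

Knave


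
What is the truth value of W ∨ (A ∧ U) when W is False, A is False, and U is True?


W = False, A = False, U = True
Step 1: A ∧ U = False AND True = False
Step 2: W ∨ False = False OR False = False
AND evaluated first (higher precedence); then OR applied.

False


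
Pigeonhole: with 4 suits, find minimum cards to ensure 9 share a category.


Pigeonhole: to guarantee k in one of n categories, need (k-1)×n + 1.
k = 9, n = 4
Minimum = (9-1) × 4 + 1 = 8 × 4 + 1

33


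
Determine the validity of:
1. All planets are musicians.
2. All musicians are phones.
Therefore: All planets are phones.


Premise 1: All planets are musicians.
Premise 2: All musicians are phones.
Conclusion: All planets are phones.
Barbara syllogism (AAA-1): All A are B, All B are C → All A are C.
Middle term (musicians) distributed in premise 2.

Valid


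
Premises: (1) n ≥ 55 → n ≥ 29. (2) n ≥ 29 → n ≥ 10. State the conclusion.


Hypothetical syllogism: P → Q, Q → R ⊢ P → R
Premise 1: n ≥ 55 → n ≥ 29
Premise 2: n ≥ 29 → n ≥ 10
Chain the implications: the middle term (n ≥ 29) links the two.
Conclusion: If n ≥ 55, then n ≥ 10.

If n ≥ 55, then n ≥ 10.


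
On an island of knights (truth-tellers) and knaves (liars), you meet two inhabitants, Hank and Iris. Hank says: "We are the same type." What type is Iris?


Hank says: "We are the same type."
Case 1: Hank is a Knight (truth-teller)
  Statement is true → they ARE the same → Iris is also a Knight
Case 2: Hank is a Knave (liar)
  Statement is false → they are NOT the same → Iris is a Knight
In both cases, Iris is a Knight.

Knight


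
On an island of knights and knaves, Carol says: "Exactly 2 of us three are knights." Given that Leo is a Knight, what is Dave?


Carol claims exactly 2 knights among Carol, Leo, Dave.
Given: Leo is a Knight.

Case 1: Carol is a Knight (tells truth)
  Then exactly 2 of the three are knights.
  Counting Carol, Leo: 2 knight(s) so far. Need 0 more → Dave = Knave.
Case 2: Carol is a Knave (lies)
  Then the count is NOT 2.
  If Dave = Knight, count = 2 = 2 → claim would be true, contradicts lie.
  If Dave = Knave, count = 1 ≠ 2 → lie confirmed ✓

Dave is a Knave.

Knave


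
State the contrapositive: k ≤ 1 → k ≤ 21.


Original: If k ≤ 1, then k ≤ 21
Contrapositive: If ¬Q, then ¬P
Negate Q: not (k ≤ 21)
Negate P: not (k ≤ 1)

If not (k ≤ 21), then not (k ≤ 1).


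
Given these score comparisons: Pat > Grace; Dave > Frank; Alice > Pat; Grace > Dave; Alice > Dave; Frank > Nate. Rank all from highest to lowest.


Constraints: Pat > Grace; Dave > Frank; Alice > Pat; Grace > Dave; Alice > Dave; Frank > Nate
Method: at each step, the next-highest is the one remaining person who never appears on the smaller side of a constraint between remaining people.
  Step 1: remaining {Nate, Alice, Dave, Pat, Grace, Frank}; on the smaller side: {Nate, Dave, Pat, Grace, Frank} → Alice is next (Alice > Pat; Alice > Dave).
  Step 2: remaining {Nate, Dave, Pat, Grace, Frank}; on the smaller side: {Nate, Dave, Grace, Frank} → Pat is next (Pat > Grace).
  Step 3: remaining {Nate, Dave, Grace, Frank}; on the smaller side: {Nate, Dave, Frank} → Grace is next (Grace > Dave).
  Step 4: remaining {Nate, Dave, Frank}; on the smaller side: {Nate, Frank} → Dave is next (Dave > Frank).
  Step 5: remaining {Nate, Frank}; on the smaller side: {Nate} → Frank is next (Frank > Nate).
  Step 6: only Nate remains → lowest.
Final ranking (highest to lowest):

Alice > Pat > Grace > Dave > Frank > Nate


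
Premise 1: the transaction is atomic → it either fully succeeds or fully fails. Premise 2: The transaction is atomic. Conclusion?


Modus ponens: P → Q, P ⊢ Q
P: the transaction is atomic
Q: it either fully succeeds or fully fails
We have P → Q and P is true.
By modus ponens, Q must be true.

It either fully succeeds or fully fails


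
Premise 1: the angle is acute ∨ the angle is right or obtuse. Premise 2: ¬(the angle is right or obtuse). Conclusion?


Disjunctive syllogism: P ∨ Q, ¬P ⊢ Q
Disjunction: the angle is acute ∨ the angle is right or obtuse
We know it is not the case that the angle is right or obtuse.
By disjunctive syllogism, the other disjunct must be true.

The angle is acute


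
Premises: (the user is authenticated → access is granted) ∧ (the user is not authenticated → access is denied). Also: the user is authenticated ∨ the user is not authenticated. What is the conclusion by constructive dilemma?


Constructive dilemma: (P → Q) ∧ (R → S), P ∨ R ⊢ Q ∨ S
Premise 1: the user is authenticated → access is granted
Premise 2: the user is not authenticated → access is denied
Premise 3: the user is authenticated ∨ the user is not authenticated
Case 1: Assuming the user is authenticated, then by Premise 1, access is granted.
Case 2: Assuming the user is not authenticated, then by Premise 2, access is denied.
Since one of the user is authenticated or the user is not authenticated must hold, we get access is granted or access is denied.

Access is granted or access is denied.


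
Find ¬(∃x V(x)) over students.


Original: ∃x V(x)
Rule: ¬∀→∃, ¬∃→∀, negate predicate.
Negation: ∀x ¬V(x)

∀x ¬V(x)


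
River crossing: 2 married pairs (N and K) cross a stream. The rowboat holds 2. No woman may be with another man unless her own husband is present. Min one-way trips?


Label couples N and K.
1. WN+WK → (far: WN,WK; near: HN,HK)
2. WN ←   (far: WK; near: HN,HK,WN)
3. HN+HK → (far: HN,HK,WK; near: WN)
4. HN ←   (far: HK,WK; near: HN,WN)  — HN returns, since WN is alone on near bank
5. HN+WN → (far: all four; near: empty)
Every state respects the constraint.
Minimum trips = 5

5


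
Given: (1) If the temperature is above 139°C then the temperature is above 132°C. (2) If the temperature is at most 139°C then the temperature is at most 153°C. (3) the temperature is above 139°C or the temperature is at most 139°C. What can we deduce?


Constructive dilemma: (P → Q) ∧ (R → S), P ∨ R ⊢ Q ∨ S
Premise 1: the temperature is above 139°C → the temperature is above 132°C
Premise 2: the temperature is at most 139°C → the temperature is at most 153°C
Premise 3: the temperature is above 139°C ∨ the temperature is at most 139°C
Case 1: Assuming the temperature is above 139°C, then by Premise 1, the temperature is above 132°C.
Case 2: Assuming the temperature is at most 139°C, then by Premise 2, the temperature is at most 153°C.
Since one of the temperature is above 139°C or the temperature is at most 139°C must hold, we get the temperature is above 132°C or the temperature is at most 153°C.

The temperature is above 132°C or the temperature is at most 153°C.


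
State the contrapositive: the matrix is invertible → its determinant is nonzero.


Original: If the matrix is invertible, then its determinant is nonzero
Contrapositive: If ¬Q, then ¬P
Negate Q: not (its determinant is nonzero)
Negate P: not (the matrix is invertible)

If not (its determinant is nonzero), then not (the matrix is invertible).


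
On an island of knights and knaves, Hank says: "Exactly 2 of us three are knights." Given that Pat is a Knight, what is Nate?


Hank claims exactly 2 knights among Hank, Pat, Nate.
Given: Pat is a Knight.

Case 1: Hank is a Knight (tells truth)
  Then exactly 2 of the three are knights.
  Counting Hank, Pat: 2 knight(s) so far. Need 0 more → Nate = Knave.
Case 2: Hank is a Knave (lies)
  Then the count is NOT 2.
  If Nate = Knight, count = 2 = 2 → claim would be true, contradicts lie.
  If Nate = Knave, count = 1 ≠ 2 → lie confirmed ✓

Nate is a Knave.

Knave


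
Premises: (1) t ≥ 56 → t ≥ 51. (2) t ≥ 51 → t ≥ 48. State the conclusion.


Hypothetical syllogism: P → Q, Q → R ⊢ P → R
Premise 1: t ≥ 56 → t ≥ 51
Premise 2: t ≥ 51 → t ≥ 48
Chain the implications: the middle term (t ≥ 51) links the two.
Conclusion: If t ≥ 56, then t ≥ 48.

If t ≥ 56, then t ≥ 48.


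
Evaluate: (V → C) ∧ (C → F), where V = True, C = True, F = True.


V = True, C = True, F = True
Step 1: V → C is false only when V=True and C=False. Result: True
Step 2: C → F is false only when C=True and F=False. Result: True
Step 3: True ∧ True = True

True


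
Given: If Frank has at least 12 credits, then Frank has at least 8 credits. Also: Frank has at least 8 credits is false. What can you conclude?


Modus tollens: P → Q, ¬Q ⊢ ¬P
P: Frank has at least 12 credits
Q: Frank has at least 8 credits
We have P → Q and Q is false.
By modus tollens, P must be false.

It is not the case that Frank has at least 12 credits


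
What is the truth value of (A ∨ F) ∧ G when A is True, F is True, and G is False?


A = True, F = True, G = False
Step 1: A ∨ F = True OR True = True
Step 2: True ∧ G = True AND False = False
OR is true when at least one operand is true; AND requires both.

False


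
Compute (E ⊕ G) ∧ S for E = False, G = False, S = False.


E = False, G = False, S = False
Step 1: E ⊕ G = False XOR False = False
Step 2: False ∧ S = False AND False = False
XOR true when exactly one of E,G is true; then AND with S.

False


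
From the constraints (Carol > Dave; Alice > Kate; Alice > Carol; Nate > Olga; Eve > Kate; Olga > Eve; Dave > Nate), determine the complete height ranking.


Constraints: Carol > Dave; Alice > Kate; Alice > Carol; Nate > Olga; Eve > Kate; Olga > Eve; Dave > Nate
Method: at each step, the next-highest is the one remaining person who never appears on the smaller side of a constraint between remaining people.
  Step 1: remaining {Kate, Nate, Alice, Olga, Carol, Eve, Dave}; on the smaller side: {Kate, Nate, Olga, Carol, Eve, Dave} → Alice is next (Alice > Kate; Alice > Carol).
  Step 2: remaining {Kate, Nate, Olga, Carol, Eve, Dave}; on the smaller side: {Kate, Nate, Olga, Eve, Dave} → Carol is next (Carol > Dave).
  Step 3: remaining {Kate, Nate, Olga, Eve, Dave}; on the smaller side: {Kate, Nate, Olga, Eve} → Dave is next (Dave > Nate).
  Step 4: remaining {Kate, Nate, Olga, Eve}; on the smaller side: {Kate, Olga, Eve} → Nate is next (Nate > Olga).
  Step 5: remaining {Kate, Olga, Eve}; on the smaller side: {Kate, Eve} → Olga is next (Olga > Eve).
  Step 6: remaining {Kate, Eve}; on the smaller side: {Kate} → Eve is next (Eve > Kate).
  Step 7: only Kate remains → lowest.
Final ranking (highest to lowest):

Alice > Carol > Dave > Nate > Olga > Eve > Kate


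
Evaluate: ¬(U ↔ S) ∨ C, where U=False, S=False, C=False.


U = False, S = False, C = False
Expression: ¬(U ↔ S) ∨ C
Step 1: U ↔ S = (False iff False) = True
Step 2: ¬(U ↔ S) = NOT True = False
Step 3: (False) ∨ C = False OR False = False

False


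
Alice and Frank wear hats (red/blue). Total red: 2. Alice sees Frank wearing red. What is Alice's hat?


Total red = 2, Frank = red
Red accounted for: 1
Remaining for Alice: 1
Alice's hat is red.

red


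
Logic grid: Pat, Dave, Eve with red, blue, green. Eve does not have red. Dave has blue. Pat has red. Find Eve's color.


From clues:
  Dave → blue
  Pat → red
By elimination, Eve gets the remaining.

green


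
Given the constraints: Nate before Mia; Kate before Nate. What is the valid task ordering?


Constraints: Nate before Mia; Kate before Nate
Method: repeatedly schedule the remaining task that has no remaining task required before it.
  Step 1: remaining {Kate, Mia, Nate}; every task except Kate still has a predecessor pending → schedule Kate.
  Step 2: remaining {Mia, Nate}; every task except Nate still has a predecessor pending → schedule Nate.
  Step 3: only Mia remains → schedule Mia.
Resulting order:

Kate → Nate → Mia


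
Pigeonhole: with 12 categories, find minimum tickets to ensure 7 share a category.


Pigeonhole: to guarantee k in one of n categories, need (k-1)×n + 1.
k = 7, n = 12
Minimum = (7-1) × 12 + 1 = 6 × 12 + 1

73


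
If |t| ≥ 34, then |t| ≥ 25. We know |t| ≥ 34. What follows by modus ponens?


Modus ponens: P → Q, P ⊢ Q
P: |t| ≥ 34
Q: |t| ≥ 25
We have P → Q and P is true.
By modus ponens, Q must be true.

|t| ≥ 25


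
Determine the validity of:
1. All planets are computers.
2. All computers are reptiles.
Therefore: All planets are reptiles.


Premise 1: All planets are computers.
Premise 2: All computers are reptiles.
Conclusion: All planets are reptiles.
Barbara syllogism (AAA-1): All A are B, All B are C → All A are C.
Middle term (computers) distributed in premise 2.

Valid


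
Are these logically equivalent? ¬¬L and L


Expression 1: ¬¬L
Expression 2: L
Truth table (L | Expr1 Expr2):
  T |   T     T
  F |   F     F
All 2 rows agree, so the expressions are logically equivalent.

Yes


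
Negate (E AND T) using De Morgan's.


De Morgan's law: ¬(P ∧ Q) ≡ ¬P ∨ ¬Q
¬(E ∧ T) = ¬E ∨ ¬T

¬E ∨ ¬T


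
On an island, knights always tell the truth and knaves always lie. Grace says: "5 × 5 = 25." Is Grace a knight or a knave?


Statement: "5 × 5 = 25."
Actual: 5 × 5 = 25
Claimed: 25
Statement is TRUE → Grace tells the truth → Knight

Knight


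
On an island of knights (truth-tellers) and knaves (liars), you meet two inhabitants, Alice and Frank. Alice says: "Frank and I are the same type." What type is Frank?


Alice says: "Frank and I are the same type."
Case 1: Alice is a Knight (truth-teller)
  Statement is true → they ARE the same → Frank is also a Knight
Case 2: Alice is a Knave (liar)
  Statement is false → they are NOT the same → Frank is a Knight
In both cases, Frank is a Knight.

Knight


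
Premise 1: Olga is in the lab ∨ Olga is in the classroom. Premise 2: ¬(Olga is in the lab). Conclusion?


Disjunctive syllogism: P ∨ Q, ¬P ⊢ Q
Disjunction: Olga is in the lab ∨ Olga is in the classroom
We know it is not the case that Olga is in the lab.
By disjunctive syllogism, the other disjunct must be true.

Olga is in the classroom


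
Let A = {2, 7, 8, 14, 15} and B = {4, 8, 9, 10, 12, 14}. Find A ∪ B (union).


A = {2, 7, 8, 14, 15}
B = {4, 8, 9, 10, 12, 14}
Operation: union
All elements combined: 2, 4, 7, 8, 9, 10, 12, 14, 15

{2, 4, 7, 8, 9, 10, 12, 14, 15}


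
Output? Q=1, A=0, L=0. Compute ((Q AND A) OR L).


Q AND A = 1&0 = 0
0 OR 0 = 0

0


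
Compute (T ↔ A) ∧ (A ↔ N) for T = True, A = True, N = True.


T = True, A = True, N = True
Step 1: T ↔ A is true when T and A have the same value. Result: True
Step 2: A ↔ N is true when A and N have the same value. Result: True
Step 3: True ∧ True = True

True


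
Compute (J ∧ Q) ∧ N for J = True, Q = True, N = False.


J = True, Q = True, N = False
Step 1: J ∧ Q = True AND True = True
Step 2: True ∧ N = True AND False = False
AND is true only when ALL operands are true.

False


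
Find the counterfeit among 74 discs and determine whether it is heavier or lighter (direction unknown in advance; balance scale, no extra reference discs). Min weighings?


Let n = 74. 148 possibilities (n discs × lighter/heavier); each weighing has 3 outcomes.
Bound for k weighings: say the first weighing puts j discs on each pan. If it tips, the 2j weighed discs remain suspects (each with a known direction) and k-1 weighings give 3^(k-1) outcomes; 3^(k-1) is odd, so 2j ≤ 3^(k-1) - 1. If it balances, the n - 2j unweighed discs remain with direction unknown: 2(n - 2j) ≤ 3^(k-1) - 1 by the same parity argument. Adding, n ≤ (3^(k-1) - 1) + (3^(k-1) - 1)/2 = (3^k - 3)/2, and the classical three-group strategy achieves this (3 discs in 2 weighings, 12 in 3, 39 in 4, 120 in 5).
So we need the smallest k with (3^k - 3)/2 ≥ 74.
k = 4: (3^4 - 3)/2 = 39 < 74 ✗
k = 5: (3^5 - 3)/2 = 120 ≥ 74 ✓

5


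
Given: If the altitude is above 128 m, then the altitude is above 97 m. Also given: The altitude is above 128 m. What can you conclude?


Modus ponens: P → Q, P ⊢ Q
P: the altitude is above 128 m
Q: the altitude is above 97 m
We have P → Q and P is true.
By modus ponens, Q must be true.

The altitude is above 97 m


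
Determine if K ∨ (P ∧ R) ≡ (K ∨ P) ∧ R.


Expression 1: K ∨ (P ∧ R)
Expression 2: (K ∨ P) ∧ R
Truth table (K P R | Expr1 Expr2):
  T T T |   T     T
  T T F |   T     F   ← differ
  T F T |   T     T
  T F F |   T     F   ← differ
  F T T |   T     T
  F T F |   F     F
  F F T |   F     F
  F F F |   F     F
Counterexample: K=T, P=T, R=F gives Expr1 = T but Expr2 = F, so the expressions are NOT logically equivalent.

No


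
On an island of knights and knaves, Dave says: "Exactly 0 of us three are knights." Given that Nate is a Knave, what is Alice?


Dave claims exactly 0 knights among Dave, Nate, Alice.
Given: Nate is a Knave.

Case 1: Dave is a Knight (tells truth)
  Then exactly 0 of the three are knights.
  Counting Dave, Nate: 1 knight(s) so far. Need -1 more → impossible.
Case 2: Dave is a Knave (lies)
  Then the count is NOT 0.
  If Alice = Knave, count = 0 = 0 → claim would be true, contradicts lie.
  If Alice = Knight, count = 1 ≠ 0 → lie confirmed ✓

Alice is a Knight.

Knight


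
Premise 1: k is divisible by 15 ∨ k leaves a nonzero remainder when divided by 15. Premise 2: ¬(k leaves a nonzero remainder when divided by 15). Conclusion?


Disjunctive syllogism: P ∨ Q, ¬P ⊢ Q
Disjunction: k is divisible by 15 ∨ k leaves a nonzero remainder when divided by 15
We know it is not the case that k leaves a nonzero remainder when divided by 15.
By disjunctive syllogism, the other disjunct must be true.

k is divisible by 15


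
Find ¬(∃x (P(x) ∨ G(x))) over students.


Original: ∃x (P(x) ∨ G(x))
Rule: ¬∀→∃, ¬∃→∀, negate predicate.
Negation: ∀x (¬P(x) ∧ ¬G(x))

∀x (¬P(x) ∧ ¬G(x))


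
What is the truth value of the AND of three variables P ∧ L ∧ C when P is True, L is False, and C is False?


P = True, L = False, C = False
Step 1: P ∧ L = True AND False = False
Step 2: (False) ∧ C = (False) AND False = False
AND is true only when ALL operands are true.

False


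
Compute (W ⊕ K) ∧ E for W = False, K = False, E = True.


W = False, K = False, E = True
Step 1: W ⊕ K = False XOR False = False
Step 2: False ∧ E = False AND True = False
XOR true when exactly one of W,K is true; then AND with E.

False


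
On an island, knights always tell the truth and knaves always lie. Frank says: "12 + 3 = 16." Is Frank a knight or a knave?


Statement: "12 + 3 = 16."
Actual: 12 + 3 = 15
Claimed: 16
Statement is FALSE → Frank lies → Knave

Knave


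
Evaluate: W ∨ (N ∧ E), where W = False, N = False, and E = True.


W = False, N = False, E = True
Step 1: N ∧ E = False AND True = False
Step 2: W ∨ False = False OR False = False
AND evaluated first (higher precedence); then OR applied.

False


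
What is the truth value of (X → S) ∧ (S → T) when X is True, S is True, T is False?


X = True, S = True, T = False
Step 1: X → S is false only when X=True and S=False. Result: True
Step 2: S → T is false only when S=True and T=False. Result: False
Step 3: True ∧ False = False

False


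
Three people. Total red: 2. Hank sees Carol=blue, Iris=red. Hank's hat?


Total red = 2, seen red = 1
Own red = 2 - 1 = 1
Hank's hat is red.

red


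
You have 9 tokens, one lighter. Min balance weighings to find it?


Each weighing has 3 outcomes (left heavy / balance / right heavy), so k weighings distinguish at most 3^k cases; splitting into three near-equal groups achieves this.
Need 3^k ≥ 9: 3^1 = 3 < 9 ≤ 3^2 = 9
k = ⌈log₃(9)⌉ = 2

2


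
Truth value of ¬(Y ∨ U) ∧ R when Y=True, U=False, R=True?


Y = True, U = False, R = True
Expression: ¬(Y ∨ U) ∧ R
Step 1: Y ∨ U = True OR False = True
Step 2: ¬(Y ∨ U) = NOT True = False
Step 3: (False) ∧ R = False AND True = False

False


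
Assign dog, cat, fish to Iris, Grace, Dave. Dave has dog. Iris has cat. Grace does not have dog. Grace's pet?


From clues:
  Dave → dog
  Iris → cat
By elimination, Grace gets the remaining.

fish


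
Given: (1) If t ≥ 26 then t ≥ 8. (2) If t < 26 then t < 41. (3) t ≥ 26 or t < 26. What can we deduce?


Constructive dilemma: (P → Q) ∧ (R → S), P ∨ R ⊢ Q ∨ S
Premise 1: t ≥ 26 → t ≥ 8
Premise 2: t < 26 → t < 41
Premise 3: t ≥ 26 ∨ t < 26
Case 1: Assuming t ≥ 26, then by Premise 1, t ≥ 8.
Case 2: Assuming t < 26, then by Premise 2, t < 41.
Since one of t ≥ 26 or t < 26 must hold, we get t ≥ 8 or t < 41.

t ≥ 8 or t < 41.


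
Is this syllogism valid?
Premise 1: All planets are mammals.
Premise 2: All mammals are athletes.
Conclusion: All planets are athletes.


Premise 1: All planets are mammals.
Premise 2: All mammals are athletes.
Conclusion: All planets are athletes.
Barbara syllogism (AAA-1): All A are B, All B are C → All A are C.
Middle term (mammals) distributed in premise 2.

Valid


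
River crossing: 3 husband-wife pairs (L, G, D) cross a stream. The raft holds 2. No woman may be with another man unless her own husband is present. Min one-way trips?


Label couples L, G, D (H = husband, W = wife).
Counting alone: 6 people, the raft carries 2 and someone must bring it back, so each round trip nets at most +1 on the far side until the last crossing → at least 9 trips. The jealousy constraint makes 9 impossible; the shortest valid schedule has 11:
1. WL+WG →  (far: WL,WG; near: HL,HG,HD,WD)
2. WL ←       (far: WG; near: HL,HG,HD,WL,WD)
3. WL+WD →  (far: WL,WG,WD; near: HL,HG,HD)
4. WL ←       (far: WG,WD; near: HL,HG,HD,WL)
5. HG+HD →  (far: HG,WG,HD,WD; near: HL,WL)
6. HG+WG ←  (far: HD,WD; near: HL,WL,HG,WG)
7. HL+HG →  (far: HL,HG,HD,WD; near: WL,WG)
8. WD ←       (far: HL,HG,HD; near: WL,WG,WD)
9. WL+WG →  (far: HL,WL,HG,WG,HD; near: WD)
10. HD ←      (far: HL,WL,HG,WG; near: HD,WD)
11. HD+WD → (far: all six; near: empty)
In every state each wife is either with her husband or with no other man.
Minimum trips = 11

11


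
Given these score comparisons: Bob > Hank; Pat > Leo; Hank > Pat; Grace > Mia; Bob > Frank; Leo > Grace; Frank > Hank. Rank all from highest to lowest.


Constraints: Bob > Hank; Pat > Leo; Hank > Pat; Grace > Mia; Bob > Frank; Leo > Grace; Frank > Hank
Method: at each step, the next-highest is the one remaining person who never appears on the smaller side of a constraint between remaining people.
  Step 1: remaining {Mia, Grace, Frank, Bob, Hank, Leo, Pat}; on the smaller side: {Mia, Grace, Frank, Hank, Leo, Pat} → Bob is next (Bob > Hank; Bob > Frank).
  Step 2: remaining {Mia, Grace, Frank, Hank, Leo, Pat}; on the smaller side: {Mia, Grace, Hank, Leo, Pat} → Frank is next (Frank > Hank).
  Step 3: remaining {Mia, Grace, Hank, Leo, Pat}; on the smaller side: {Mia, Grace, Leo, Pat} → Hank is next (Hank > Pat).
  Step 4: remaining {Mia, Grace, Leo, Pat}; on the smaller side: {Mia, Grace, Leo} → Pat is next (Pat > Leo).
  Step 5: remaining {Mia, Grace, Leo}; on the smaller side: {Mia, Grace} → Leo is next (Leo > Grace).
  Step 6: remaining {Mia, Grace}; on the smaller side: {Mia} → Grace is next (Grace > Mia).
  Step 7: only Mia remains → lowest.
Final ranking (highest to lowest):

Bob > Frank > Hank > Pat > Leo > Grace > Mia


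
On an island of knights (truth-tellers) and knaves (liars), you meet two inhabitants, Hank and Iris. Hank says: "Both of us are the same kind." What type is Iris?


Hank says: "Both of us are the same kind."
Case 1: Hank is a Knight (truth-teller)
  Statement is true → they ARE the same → Iris is also a Knight
Case 2: Hank is a Knave (liar)
  Statement is false → they are NOT the same → Iris is a Knight
In both cases, Iris is a Knight.

Knight


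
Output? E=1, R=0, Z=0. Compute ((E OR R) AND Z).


E OR R = 1|0 = 1
1 AND 0 = 0

0


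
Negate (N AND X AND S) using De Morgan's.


De Morgan's law: ¬(P ∧ Q ∧ R) ≡ ¬P ∨ ¬Q ∨ ¬R
¬(N ∧ X ∧ S) = ¬N ∨ ¬X ∨ ¬S

¬N ∨ ¬X ∨ ¬S


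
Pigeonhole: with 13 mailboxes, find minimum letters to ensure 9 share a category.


Pigeonhole: to guarantee k in one of n categories, need (k-1)×n + 1.
k = 9, n = 13
Minimum = (9-1) × 13 + 1 = 8 × 13 + 1

105
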